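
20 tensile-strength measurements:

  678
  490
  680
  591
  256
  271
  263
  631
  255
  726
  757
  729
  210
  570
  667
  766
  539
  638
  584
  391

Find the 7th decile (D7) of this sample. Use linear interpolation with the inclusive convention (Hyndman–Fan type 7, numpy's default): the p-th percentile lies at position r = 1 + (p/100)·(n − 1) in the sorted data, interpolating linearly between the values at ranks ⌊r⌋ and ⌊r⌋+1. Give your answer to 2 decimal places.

Sorted: 210, 255, 256, 263, 271, 391, 490, 539, 570, 584, 591, 631, 638, 667, 678, 680, 726, 729, 757, 766.
n = 20.
r = 1 + (70/100)·(20 − 1) = 1 + 13.3 = 14.3.
Rank 14 is 667 and rank 15 is 678.
Interpolate: 667 + 0.3·(678 − 667) = 667 + 0.3·11 = 670.3.

670.30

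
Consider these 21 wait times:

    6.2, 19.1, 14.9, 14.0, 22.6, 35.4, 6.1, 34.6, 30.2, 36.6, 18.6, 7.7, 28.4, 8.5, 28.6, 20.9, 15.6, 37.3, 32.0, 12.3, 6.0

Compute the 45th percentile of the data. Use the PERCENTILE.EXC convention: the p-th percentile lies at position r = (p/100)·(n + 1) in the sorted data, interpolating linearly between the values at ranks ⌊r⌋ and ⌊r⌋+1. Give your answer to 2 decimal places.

Sorted: 6.0, 6.1, 6.2, 7.7, 8.5, 12.3, 14.0, 14.9, 15.6, 18.6, 19.1, 20.9, 22.6, 28.4, 28.6, 30.2, 32.0, 34.6, 35.4, 36.6, 37.3.
n = 21.
r = (45/100)·(21 + 1) = 9.9.
Rank 9 is 15.6 and rank 10 is 18.6.
Interpolate: 15.6 + 0.9·(18.6 − 15.6) = 15.6 + 0.9·3 = 18.3.

18.30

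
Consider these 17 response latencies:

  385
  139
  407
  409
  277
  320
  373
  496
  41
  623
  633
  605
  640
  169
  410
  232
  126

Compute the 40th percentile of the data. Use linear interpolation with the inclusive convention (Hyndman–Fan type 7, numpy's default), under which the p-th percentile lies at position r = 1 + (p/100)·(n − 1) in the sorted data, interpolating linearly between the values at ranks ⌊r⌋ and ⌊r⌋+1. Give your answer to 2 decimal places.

341.20

Sorted: 41, 126, 139, 169, 232, 277, 320, 373, 385, 407, 409, 410, 496, 605, 623, 633, 640.
n = 17.
r = 1 + (40/100)·(17 − 1) = 1 + 6.4 = 7.4.
Rank 7 is 320 and rank 8 is 373.
Interpolate: 320 + 0.4·(373 − 320) = 320 + 0.4·53 = 341.2.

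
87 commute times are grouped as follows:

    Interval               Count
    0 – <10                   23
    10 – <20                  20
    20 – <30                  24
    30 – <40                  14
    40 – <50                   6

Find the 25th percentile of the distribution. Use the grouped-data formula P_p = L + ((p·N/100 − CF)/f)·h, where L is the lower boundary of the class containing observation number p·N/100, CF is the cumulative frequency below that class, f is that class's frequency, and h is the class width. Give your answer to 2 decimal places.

9.46

N = 87; target position k = 25/100 · 87 = 21.75.
Cumulative frequencies: 23, 43, 67, 81, 87.
Observation 21.75 falls in the class 0 – <10.
L = 0, CF = 0, f = 23, h = 10.
P25 = 0 + ((21.75 − 0)/23)·10 = 0 + 9.45652 = 9.45652.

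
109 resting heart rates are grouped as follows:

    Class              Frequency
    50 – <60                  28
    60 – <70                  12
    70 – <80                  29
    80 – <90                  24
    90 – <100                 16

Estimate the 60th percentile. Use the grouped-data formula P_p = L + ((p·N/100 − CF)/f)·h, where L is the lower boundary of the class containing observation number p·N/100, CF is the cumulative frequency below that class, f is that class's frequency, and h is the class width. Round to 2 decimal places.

78.76

N = 109; target position k = 60/100 · 109 = 65.4.
Cumulative frequencies: 28, 40, 69, 93, 109.
Observation 65.4 falls in the class 70 – <80.
L = 70, CF = 40, f = 29, h = 10.
P60 = 70 + ((65.4 − 40)/29)·10 = 70 + 8.75862 = 78.7586.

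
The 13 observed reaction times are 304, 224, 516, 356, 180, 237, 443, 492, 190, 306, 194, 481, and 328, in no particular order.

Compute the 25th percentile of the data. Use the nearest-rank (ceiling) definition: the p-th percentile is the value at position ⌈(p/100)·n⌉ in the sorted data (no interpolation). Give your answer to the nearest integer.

Sorted: 180, 190, 194, 224, 237, 304, 306, 328, 356, 443, 481, 492, 516.
n = 13.
Position = ⌈25/100 · 13⌉ = ⌈3.25⌉ = 4.
The value at rank 4 is 224.

224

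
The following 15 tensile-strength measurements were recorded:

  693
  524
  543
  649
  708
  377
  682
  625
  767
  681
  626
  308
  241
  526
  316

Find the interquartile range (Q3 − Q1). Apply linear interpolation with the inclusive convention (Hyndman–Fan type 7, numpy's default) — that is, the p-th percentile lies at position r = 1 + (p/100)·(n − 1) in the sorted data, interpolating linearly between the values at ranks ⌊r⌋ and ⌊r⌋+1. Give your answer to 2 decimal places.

231.00

Sorted: 241, 308, 316, 377, 524, 526, 543, 625, 626, 649, 681, 682, 693, 708, 767.
n = 15.
P25: r = 4.5; ranks 4–5 are 377, 524; interpolating gives 450.5.
P75: r = 11.5; ranks 11–12 are 681, 682; interpolating gives 681.5.
Difference: 681.5 − 450.5 = 231.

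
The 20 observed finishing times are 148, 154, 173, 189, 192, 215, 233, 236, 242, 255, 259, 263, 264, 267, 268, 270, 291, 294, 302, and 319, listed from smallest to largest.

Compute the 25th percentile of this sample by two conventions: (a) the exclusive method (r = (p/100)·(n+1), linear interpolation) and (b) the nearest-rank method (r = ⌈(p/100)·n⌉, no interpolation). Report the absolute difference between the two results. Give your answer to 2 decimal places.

n = 20.
(a) r = 5.25; between ranks 5 (192) and 6 (215): 197.75.
(b) the nearest-rank method: rank 5 → 192.
|197.75 − 192| = 5.75.

5.75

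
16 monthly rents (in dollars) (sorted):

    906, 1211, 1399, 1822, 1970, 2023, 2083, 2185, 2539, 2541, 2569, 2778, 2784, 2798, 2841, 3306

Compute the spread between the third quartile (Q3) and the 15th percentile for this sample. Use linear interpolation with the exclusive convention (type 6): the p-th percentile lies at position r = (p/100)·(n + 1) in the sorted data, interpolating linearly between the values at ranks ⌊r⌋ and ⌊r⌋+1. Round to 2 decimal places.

1468.10

n = 16.
P15: r = 2.55; ranks 2–3 are 1211, 1399; interpolating gives 1314.4.
P75: r = 12.75; ranks 12–13 are 2778, 2784; interpolating gives 2782.5.
Difference: 2782.5 − 1314.4 = 1468.1.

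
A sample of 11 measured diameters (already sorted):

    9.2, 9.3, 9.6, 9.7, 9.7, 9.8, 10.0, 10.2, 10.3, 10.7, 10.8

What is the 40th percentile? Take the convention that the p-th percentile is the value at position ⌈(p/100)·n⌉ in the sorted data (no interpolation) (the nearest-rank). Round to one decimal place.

n = 11.
Position = ⌈40/100 · 11⌉ = ⌈4.4⌉ = 5.
The value at rank 5 is 9.7.

9.7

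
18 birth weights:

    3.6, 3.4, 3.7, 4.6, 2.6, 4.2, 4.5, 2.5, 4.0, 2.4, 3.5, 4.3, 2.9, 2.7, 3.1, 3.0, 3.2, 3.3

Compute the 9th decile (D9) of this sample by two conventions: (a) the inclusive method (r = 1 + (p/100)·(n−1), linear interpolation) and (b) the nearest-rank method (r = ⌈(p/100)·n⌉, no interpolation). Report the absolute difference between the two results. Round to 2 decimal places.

Sorted: 2.4, 2.5, 2.6, 2.7, 2.9, 3.0, 3.1, 3.2, 3.3, 3.4, 3.5, 3.6, 3.7, 4.0, 4.2, 4.3, 4.5, 4.6.
n = 18.
(a) r = 16.3; between ranks 16 (4.3) and 17 (4.5): 4.36.
(b) the nearest-rank method: rank 17 → 4.5.
|4.36 − 4.5| = 0.14.

0.14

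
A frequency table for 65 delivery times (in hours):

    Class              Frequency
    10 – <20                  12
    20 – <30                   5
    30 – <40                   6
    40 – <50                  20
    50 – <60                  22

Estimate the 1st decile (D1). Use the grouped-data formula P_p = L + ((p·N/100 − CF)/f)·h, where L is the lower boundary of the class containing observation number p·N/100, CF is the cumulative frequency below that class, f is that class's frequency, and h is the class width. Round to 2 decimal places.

15.42

N = 65; target position k = 10/100 · 65 = 6.5.
Cumulative frequencies: 12, 17, 23, 43, 65.
Observation 6.5 falls in the class 10 – <20.
L = 10, CF = 0, f = 12, h = 10.
P10 = 10 + ((6.5 − 0)/12)·10 = 10 + 5.41667 = 15.4167.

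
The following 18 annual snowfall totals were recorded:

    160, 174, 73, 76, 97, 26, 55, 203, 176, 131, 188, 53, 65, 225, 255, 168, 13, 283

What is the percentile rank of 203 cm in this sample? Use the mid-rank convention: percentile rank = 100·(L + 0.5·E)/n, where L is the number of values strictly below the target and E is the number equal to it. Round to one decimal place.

Sorted: 13, 26, 53, 55, 65, 73, 76, 97, 131, 160, 168, 174, 176, 188, 203, 225, 255, 283.
Count below 203: L = 14; count equal: E = 1; n = 18.
Percentile rank = 100·(14 + 0.5·1)/18 = 100·14.5/18 = 80.56.

80.6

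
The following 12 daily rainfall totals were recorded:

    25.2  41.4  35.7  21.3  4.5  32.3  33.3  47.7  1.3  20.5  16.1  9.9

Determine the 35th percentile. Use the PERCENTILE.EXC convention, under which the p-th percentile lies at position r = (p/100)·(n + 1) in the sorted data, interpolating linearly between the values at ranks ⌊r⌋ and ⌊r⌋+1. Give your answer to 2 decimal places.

18.52

Sorted: 1.3, 4.5, 9.9, 16.1, 20.5, 21.3, 25.2, 32.3, 33.3, 35.7, 41.4, 47.7.
n = 12.
r = (35/100)·(12 + 1) = 4.55.
Rank 4 is 16.1 and rank 5 is 20.5.
Interpolate: 16.1 + 0.55·(20.5 − 16.1) = 16.1 + 0.55·4.4 = 18.52.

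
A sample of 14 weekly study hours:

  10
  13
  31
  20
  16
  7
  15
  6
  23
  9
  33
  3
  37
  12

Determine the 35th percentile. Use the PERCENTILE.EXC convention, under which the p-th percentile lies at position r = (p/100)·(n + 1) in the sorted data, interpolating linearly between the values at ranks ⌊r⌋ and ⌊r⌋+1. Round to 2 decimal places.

Sorted: 3, 6, 7, 9, 10, 12, 13, 15, 16, 20, 23, 31, 33, 37.
n = 14.
r = (35/100)·(14 + 1) = 5.25.
Rank 5 is 10 and rank 6 is 12.
Interpolate: 10 + 0.25·(12 − 10) = 10 + 0.25·2 = 10.5.

10.50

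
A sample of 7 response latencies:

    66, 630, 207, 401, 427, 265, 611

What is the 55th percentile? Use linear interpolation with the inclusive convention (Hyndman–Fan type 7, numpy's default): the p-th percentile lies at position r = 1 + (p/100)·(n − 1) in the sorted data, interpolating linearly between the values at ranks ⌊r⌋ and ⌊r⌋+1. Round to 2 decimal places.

Sorted: 66, 207, 265, 401, 427, 611, 630.
n = 7.
r = 1 + (55/100)·(7 − 1) = 1 + 3.3 = 4.3.
Rank 4 is 401 and rank 5 is 427.
Interpolate: 401 + 0.3·(427 − 401) = 401 + 0.3·26 = 408.8.

408.80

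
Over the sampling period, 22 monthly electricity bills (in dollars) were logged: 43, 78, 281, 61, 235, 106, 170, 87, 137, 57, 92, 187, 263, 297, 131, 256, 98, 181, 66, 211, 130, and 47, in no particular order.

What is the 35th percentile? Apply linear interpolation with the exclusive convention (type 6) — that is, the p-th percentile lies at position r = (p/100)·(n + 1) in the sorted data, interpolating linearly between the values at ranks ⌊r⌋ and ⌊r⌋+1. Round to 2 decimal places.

Sorted: 43, 47, 57, 61, 66, 78, 87, 92, 98, 106, 130, 131, 137, 170, 181, 187, 211, 235, 256, 263, 281, 297.
n = 22.
r = (35/100)·(22 + 1) = 8.05.
Rank 8 is 92 and rank 9 is 98.
Interpolate: 92 + 0.05·(98 − 92) = 92 + 0.05·6 = 92.3.

92.30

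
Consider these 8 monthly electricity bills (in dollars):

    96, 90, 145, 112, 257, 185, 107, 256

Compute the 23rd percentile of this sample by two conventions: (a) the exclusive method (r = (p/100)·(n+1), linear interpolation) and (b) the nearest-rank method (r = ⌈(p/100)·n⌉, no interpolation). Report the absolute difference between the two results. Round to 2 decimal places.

Sorted: 90, 96, 107, 112, 145, 185, 256, 257.
n = 8.
(a) r = 2.07; between ranks 2 (96) and 3 (107): 96.77.
(b) the nearest-rank method: rank 2 → 96.
|96.77 − 96| = 0.77.

0.77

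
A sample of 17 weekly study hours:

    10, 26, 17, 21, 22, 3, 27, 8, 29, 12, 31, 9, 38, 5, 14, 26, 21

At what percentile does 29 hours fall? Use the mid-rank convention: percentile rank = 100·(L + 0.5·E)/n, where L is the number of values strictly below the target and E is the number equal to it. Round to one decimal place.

Sorted: 3, 5, 8, 9, 10, 12, 14, 17, 21, 21, 22, 26, 26, 27, 29, 31, 38.
Count below 29: L = 14; count equal: E = 1; n = 17.
Percentile rank = 100·(14 + 0.5·1)/17 = 100·14.5/17 = 85.29.

85.3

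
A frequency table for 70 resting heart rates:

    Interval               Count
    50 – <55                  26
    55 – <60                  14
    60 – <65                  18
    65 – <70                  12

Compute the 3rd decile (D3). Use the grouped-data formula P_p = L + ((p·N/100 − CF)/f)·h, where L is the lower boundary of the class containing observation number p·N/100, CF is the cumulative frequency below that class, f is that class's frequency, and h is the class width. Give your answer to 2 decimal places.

54.04

N = 70; target position k = 30/100 · 70 = 21.
Cumulative frequencies: 26, 40, 58, 70.
Observation 21 falls in the class 50 – <55.
L = 50, CF = 0, f = 26, h = 5.
P30 = 50 + ((21 − 0)/26)·5 = 50 + 4.03846 = 54.0385.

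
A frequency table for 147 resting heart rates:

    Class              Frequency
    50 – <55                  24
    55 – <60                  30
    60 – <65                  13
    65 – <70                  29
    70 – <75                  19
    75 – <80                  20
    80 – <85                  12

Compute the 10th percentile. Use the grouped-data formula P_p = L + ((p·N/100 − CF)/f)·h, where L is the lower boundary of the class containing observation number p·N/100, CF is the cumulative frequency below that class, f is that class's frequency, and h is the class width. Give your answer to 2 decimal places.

53.06

N = 147; target position k = 10/100 · 147 = 14.7.
Cumulative frequencies: 24, 54, 67, 96, 115, 135, 147.
Observation 14.7 falls in the class 50 – <55.
L = 50, CF = 0, f = 24, h = 5.
P10 = 50 + ((14.7 − 0)/24)·5 = 50 + 3.0625 = 53.0625.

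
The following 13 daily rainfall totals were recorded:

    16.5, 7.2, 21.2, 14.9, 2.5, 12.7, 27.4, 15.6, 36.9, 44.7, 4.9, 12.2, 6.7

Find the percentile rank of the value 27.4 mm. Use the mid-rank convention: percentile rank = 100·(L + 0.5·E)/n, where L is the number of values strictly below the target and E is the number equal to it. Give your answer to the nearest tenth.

80.8

Sorted: 2.5, 4.9, 6.7, 7.2, 12.2, 12.7, 14.9, 15.6, 16.5, 21.2, 27.4, 36.9, 44.7.
Count below 27.4: L = 10; count equal: E = 1; n = 13.
Percentile rank = 100·(10 + 0.5·1)/13 = 100·10.5/13 = 80.77.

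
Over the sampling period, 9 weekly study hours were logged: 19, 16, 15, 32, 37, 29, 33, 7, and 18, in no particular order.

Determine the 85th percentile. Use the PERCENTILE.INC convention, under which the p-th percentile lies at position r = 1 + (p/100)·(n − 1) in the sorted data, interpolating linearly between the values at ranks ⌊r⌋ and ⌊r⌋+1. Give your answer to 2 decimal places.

32.80

Sorted: 7, 15, 16, 18, 19, 29, 32, 33, 37.
n = 9.
r = 1 + (85/100)·(9 − 1) = 1 + 6.8 = 7.8.
Rank 7 is 32 and rank 8 is 33.
Interpolate: 32 + 0.8·(33 − 32) = 32 + 0.8·1 = 32.8.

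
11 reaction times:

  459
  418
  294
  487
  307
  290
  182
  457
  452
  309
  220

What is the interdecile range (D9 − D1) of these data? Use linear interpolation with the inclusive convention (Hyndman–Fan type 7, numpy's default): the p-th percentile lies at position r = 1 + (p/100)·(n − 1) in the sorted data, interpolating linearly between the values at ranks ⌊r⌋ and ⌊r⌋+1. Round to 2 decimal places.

239.00

Sorted: 182, 220, 290, 294, 307, 309, 418, 452, 457, 459, 487.
n = 11.
P10: r = 2 (integer) → 220.
P90: r = 10 (integer) → 459.
Difference: 459 − 220 = 239.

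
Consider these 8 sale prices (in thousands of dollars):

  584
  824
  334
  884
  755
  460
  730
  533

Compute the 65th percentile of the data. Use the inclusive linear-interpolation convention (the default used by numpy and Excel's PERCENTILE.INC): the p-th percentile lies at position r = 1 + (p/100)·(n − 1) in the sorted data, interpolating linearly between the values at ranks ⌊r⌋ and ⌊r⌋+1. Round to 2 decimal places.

743.75

Sorted: 334, 460, 533, 584, 730, 755, 824, 884.
n = 8.
r = 1 + (65/100)·(8 − 1) = 1 + 4.55 = 5.55.
Rank 5 is 730 and rank 6 is 755.
Interpolate: 730 + 0.55·(755 − 730) = 730 + 0.55·25 = 743.75.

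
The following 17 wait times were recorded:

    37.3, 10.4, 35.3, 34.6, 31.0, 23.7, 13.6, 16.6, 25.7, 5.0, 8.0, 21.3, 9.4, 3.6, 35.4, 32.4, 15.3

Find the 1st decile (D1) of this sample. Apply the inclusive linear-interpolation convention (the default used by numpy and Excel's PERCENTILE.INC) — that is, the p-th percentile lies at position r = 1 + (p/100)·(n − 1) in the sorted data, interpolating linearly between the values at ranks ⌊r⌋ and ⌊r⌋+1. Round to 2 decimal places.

6.80

Sorted: 3.6, 5.0, 8.0, 9.4, 10.4, 13.6, 15.3, 16.6, 21.3, 23.7, 25.7, 31.0, 32.4, 34.6, 35.3, 35.4, 37.3.
n = 17.
r = 1 + (10/100)·(17 − 1) = 1 + 1.6 = 2.6.
Rank 2 is 5.0 and rank 3 is 8.0.
Interpolate: 5.0 + 0.6·(8.0 − 5.0) = 5.0 + 0.6·3 = 6.8.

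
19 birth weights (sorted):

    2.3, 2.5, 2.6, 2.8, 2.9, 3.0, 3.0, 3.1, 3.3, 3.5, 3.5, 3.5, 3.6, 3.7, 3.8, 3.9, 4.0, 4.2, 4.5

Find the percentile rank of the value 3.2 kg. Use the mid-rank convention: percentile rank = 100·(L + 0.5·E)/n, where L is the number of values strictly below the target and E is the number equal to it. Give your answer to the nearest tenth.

42.1

Count below 3.2: L = 8; count equal: E = 0; n = 19.
Percentile rank = 100·(8 + 0.5·0)/19 = 100·8/19 = 42.11.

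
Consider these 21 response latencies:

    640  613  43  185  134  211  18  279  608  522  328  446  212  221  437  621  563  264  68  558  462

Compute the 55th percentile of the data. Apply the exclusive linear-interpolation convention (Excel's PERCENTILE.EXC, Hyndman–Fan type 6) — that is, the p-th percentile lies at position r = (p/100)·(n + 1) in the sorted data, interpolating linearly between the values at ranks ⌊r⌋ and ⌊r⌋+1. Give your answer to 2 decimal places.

Sorted: 18, 43, 68, 134, 185, 211, 212, 221, 264, 279, 328, 437, 446, 462, 522, 558, 563, 608, 613, 621, 640.
n = 21.
r = (55/100)·(21 + 1) = 12.1.
Rank 12 is 437 and rank 13 is 446.
Interpolate: 437 + 0.1·(446 − 437) = 437 + 0.1·9 = 437.9.

437.90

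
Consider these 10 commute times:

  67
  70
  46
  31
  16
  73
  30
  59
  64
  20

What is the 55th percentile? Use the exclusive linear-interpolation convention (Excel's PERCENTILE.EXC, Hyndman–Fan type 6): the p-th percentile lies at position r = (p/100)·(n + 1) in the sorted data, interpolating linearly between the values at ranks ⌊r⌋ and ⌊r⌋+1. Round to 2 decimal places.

Sorted: 16, 20, 30, 31, 46, 59, 64, 67, 70, 73.
n = 10.
r = (55/100)·(10 + 1) = 6.05.
Rank 6 is 59 and rank 7 is 64.
Interpolate: 59 + 0.05·(64 − 59) = 59 + 0.05·5 = 59.25.

59.25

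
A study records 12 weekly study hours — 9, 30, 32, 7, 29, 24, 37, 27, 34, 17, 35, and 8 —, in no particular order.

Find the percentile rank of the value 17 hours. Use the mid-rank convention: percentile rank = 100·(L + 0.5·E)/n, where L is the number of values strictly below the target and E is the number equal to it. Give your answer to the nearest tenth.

Sorted: 7, 8, 9, 17, 24, 27, 29, 30, 32, 34, 35, 37.
Count below 17: L = 3; count equal: E = 1; n = 12.
Percentile rank = 100·(3 + 0.5·1)/12 = 100·3.5/12 = 29.17.

29.2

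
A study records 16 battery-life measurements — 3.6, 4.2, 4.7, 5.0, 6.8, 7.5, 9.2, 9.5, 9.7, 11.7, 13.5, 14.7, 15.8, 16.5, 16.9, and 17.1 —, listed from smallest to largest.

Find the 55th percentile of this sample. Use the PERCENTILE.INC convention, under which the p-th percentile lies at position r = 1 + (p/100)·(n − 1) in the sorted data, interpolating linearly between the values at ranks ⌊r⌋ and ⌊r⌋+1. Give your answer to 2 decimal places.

10.20

n = 16.
r = 1 + (55/100)·(16 − 1) = 1 + 8.25 = 9.25.
Rank 9 is 9.7 and rank 10 is 11.7.
Interpolate: 9.7 + 0.25·(11.7 − 9.7) = 9.7 + 0.25·2 = 10.2.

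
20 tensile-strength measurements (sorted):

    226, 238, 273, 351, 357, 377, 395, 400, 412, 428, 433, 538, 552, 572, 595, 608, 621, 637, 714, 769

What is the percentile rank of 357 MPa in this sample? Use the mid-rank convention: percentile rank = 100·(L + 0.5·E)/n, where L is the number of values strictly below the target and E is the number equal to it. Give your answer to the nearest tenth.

Count below 357: L = 4; count equal: E = 1; n = 20.
Percentile rank = 100·(4 + 0.5·1)/20 = 100·4.5/20 = 22.5.

22.5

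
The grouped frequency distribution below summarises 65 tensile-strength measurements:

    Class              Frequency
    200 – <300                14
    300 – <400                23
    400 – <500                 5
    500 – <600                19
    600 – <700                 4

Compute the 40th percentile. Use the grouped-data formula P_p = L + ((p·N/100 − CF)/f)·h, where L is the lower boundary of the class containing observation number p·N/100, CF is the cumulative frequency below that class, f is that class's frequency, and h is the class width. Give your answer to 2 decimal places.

352.17

N = 65; target position k = 40/100 · 65 = 26.
Cumulative frequencies: 14, 37, 42, 61, 65.
Observation 26 falls in the class 300 – <400.
L = 300, CF = 14, f = 23, h = 100.
P40 = 300 + ((26 − 14)/23)·100 = 300 + 52.1739 = 352.174.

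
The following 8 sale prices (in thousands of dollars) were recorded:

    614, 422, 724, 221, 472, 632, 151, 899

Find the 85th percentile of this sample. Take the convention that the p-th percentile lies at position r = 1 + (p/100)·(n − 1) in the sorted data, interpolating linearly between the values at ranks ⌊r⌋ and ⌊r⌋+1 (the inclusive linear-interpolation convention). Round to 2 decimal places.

719.40

Sorted: 151, 221, 422, 472, 614, 632, 724, 899.
n = 8.
r = 1 + (85/100)·(8 − 1) = 1 + 5.95 = 6.95.
Rank 6 is 632 and rank 7 is 724.
Interpolate: 632 + 0.95·(724 − 632) = 632 + 0.95·92 = 719.4.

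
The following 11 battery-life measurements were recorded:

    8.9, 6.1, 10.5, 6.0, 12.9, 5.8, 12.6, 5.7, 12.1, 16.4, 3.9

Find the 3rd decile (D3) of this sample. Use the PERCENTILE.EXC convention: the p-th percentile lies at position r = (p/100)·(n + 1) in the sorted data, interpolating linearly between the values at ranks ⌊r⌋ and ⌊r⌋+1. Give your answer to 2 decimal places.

5.92

Sorted: 3.9, 5.7, 5.8, 6.0, 6.1, 8.9, 10.5, 12.1, 12.6, 12.9, 16.4.
n = 11.
r = (30/100)·(11 + 1) = 3.6.
Rank 3 is 5.8 and rank 4 is 6.0.
Interpolate: 5.8 + 0.6·(6.0 − 5.8) = 5.8 + 0.6·0.2 = 5.92.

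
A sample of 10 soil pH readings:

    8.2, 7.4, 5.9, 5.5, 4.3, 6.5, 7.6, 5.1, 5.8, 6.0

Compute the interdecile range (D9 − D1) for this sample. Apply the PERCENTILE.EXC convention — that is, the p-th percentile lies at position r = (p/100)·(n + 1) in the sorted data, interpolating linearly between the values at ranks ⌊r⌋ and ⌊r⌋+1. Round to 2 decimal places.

Sorted: 4.3, 5.1, 5.5, 5.8, 5.9, 6.0, 6.5, 7.4, 7.6, 8.2.
n = 10.
P10: r = 1.1; ranks 1–2 are 4.3, 5.1; interpolating gives 4.38.
P90: r = 9.9; ranks 9–10 are 7.6, 8.2; interpolating gives 8.14.
Difference: 8.14 − 4.38 = 3.76.

3.76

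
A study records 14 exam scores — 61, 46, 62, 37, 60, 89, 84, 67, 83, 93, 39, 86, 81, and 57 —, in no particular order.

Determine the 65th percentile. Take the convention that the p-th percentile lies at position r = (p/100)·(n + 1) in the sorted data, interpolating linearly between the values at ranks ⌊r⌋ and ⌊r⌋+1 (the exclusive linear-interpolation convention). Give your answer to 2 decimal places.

82.50

Sorted: 37, 39, 46, 57, 60, 61, 62, 67, 81, 83, 84, 86, 89, 93.
n = 14.
r = (65/100)·(14 + 1) = 9.75.
Rank 9 is 81 and rank 10 is 83.
Interpolate: 81 + 0.75·(83 − 81) = 81 + 0.75·2 = 82.5.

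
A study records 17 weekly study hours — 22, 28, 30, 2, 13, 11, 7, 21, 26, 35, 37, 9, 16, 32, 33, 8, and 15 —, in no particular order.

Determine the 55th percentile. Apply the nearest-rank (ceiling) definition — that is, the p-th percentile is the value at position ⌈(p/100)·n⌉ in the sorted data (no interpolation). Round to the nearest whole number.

Sorted: 2, 7, 8, 9, 11, 13, 15, 16, 21, 22, 26, 28, 30, 32, 33, 35, 37.
n = 17.
Position = ⌈55/100 · 17⌉ = ⌈9.35⌉ = 10.
The value at rank 10 is 22.

22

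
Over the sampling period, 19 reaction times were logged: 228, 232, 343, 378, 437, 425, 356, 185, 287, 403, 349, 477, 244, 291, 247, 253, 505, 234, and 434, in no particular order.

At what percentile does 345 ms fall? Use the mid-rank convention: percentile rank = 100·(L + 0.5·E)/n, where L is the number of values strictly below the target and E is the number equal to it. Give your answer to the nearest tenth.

52.6

Sorted: 185, 228, 232, 234, 244, 247, 253, 287, 291, 343, 349, 356, 378, 403, 425, 434, 437, 477, 505.
Count below 345: L = 10; count equal: E = 0; n = 19.
Percentile rank = 100·(10 + 0.5·0)/19 = 100·10/19 = 52.63.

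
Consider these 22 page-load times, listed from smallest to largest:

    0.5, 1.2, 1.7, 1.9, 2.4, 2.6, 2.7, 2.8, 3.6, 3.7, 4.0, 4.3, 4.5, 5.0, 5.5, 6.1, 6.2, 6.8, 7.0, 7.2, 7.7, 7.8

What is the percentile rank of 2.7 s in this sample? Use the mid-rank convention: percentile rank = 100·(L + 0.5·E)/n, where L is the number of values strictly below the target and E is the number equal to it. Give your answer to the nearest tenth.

Count below 2.7: L = 6; count equal: E = 1; n = 22.
Percentile rank = 100·(6 + 0.5·1)/22 = 100·6.5/22 = 29.55.

29.5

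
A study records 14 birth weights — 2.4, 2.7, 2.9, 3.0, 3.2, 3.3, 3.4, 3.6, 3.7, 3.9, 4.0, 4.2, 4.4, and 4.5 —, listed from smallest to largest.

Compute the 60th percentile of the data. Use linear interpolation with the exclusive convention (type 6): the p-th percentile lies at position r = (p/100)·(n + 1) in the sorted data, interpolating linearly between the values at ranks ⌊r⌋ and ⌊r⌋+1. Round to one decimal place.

n = 14.
r = (60/100)·(14 + 1) = 9.
r is an integer, so P60 is the value at rank 9: 3.7.

3.7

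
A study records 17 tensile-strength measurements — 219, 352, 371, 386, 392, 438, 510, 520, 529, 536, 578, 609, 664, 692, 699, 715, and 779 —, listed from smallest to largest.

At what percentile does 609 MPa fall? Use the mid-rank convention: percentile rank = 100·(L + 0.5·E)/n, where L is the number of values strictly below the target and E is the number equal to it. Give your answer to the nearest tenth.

Count below 609: L = 11; count equal: E = 1; n = 17.
Percentile rank = 100·(11 + 0.5·1)/17 = 100·11.5/17 = 67.65.

67.6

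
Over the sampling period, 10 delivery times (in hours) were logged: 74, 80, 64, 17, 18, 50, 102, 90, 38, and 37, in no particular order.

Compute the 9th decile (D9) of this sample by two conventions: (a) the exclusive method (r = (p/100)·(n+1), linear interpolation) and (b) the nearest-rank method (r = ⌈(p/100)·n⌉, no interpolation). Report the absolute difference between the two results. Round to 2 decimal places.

Sorted: 17, 18, 37, 38, 50, 64, 74, 80, 90, 102.
n = 10.
(a) r = 9.9; between ranks 9 (90) and 10 (102): 100.8.
(b) the nearest-rank method: rank 9 → 90.
|100.8 − 90| = 10.8.

10.80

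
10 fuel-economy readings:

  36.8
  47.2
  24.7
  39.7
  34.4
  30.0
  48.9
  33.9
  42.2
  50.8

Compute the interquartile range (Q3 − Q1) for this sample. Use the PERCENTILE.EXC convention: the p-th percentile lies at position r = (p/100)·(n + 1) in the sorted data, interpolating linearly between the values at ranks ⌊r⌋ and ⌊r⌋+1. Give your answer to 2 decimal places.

14.70

Sorted: 24.7, 30.0, 33.9, 34.4, 36.8, 39.7, 42.2, 47.2, 48.9, 50.8.
n = 10.
P25: r = 2.75; ranks 2–3 are 30.0, 33.9; interpolating gives 32.925.
P75: r = 8.25; ranks 8–9 are 47.2, 48.9; interpolating gives 47.625.
Difference: 47.625 − 32.925 = 14.7.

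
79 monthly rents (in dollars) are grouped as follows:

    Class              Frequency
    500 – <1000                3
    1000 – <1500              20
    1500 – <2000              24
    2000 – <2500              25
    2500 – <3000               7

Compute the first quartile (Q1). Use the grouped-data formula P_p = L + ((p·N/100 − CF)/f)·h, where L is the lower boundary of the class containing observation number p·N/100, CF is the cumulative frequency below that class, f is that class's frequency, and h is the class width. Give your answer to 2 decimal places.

1418.75

N = 79; target position k = 25/100 · 79 = 19.75.
Cumulative frequencies: 3, 23, 47, 72, 79.
Observation 19.75 falls in the class 1000 – <1500.
L = 1000, CF = 3, f = 20, h = 500.
P25 = 1000 + ((19.75 − 3)/20)·500 = 1000 + 418.75 = 1418.75.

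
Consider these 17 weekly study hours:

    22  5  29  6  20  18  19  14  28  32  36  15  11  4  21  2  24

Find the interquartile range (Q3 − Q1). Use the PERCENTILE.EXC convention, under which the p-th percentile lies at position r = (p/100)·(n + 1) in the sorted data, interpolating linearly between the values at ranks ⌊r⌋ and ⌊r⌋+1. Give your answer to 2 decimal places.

Sorted: 2, 4, 5, 6, 11, 14, 15, 18, 19, 20, 21, 22, 24, 28, 29, 32, 36.
n = 17.
P25: r = 4.5; ranks 4–5 are 6, 11; interpolating gives 8.5.
P75: r = 13.5; ranks 13–14 are 24, 28; interpolating gives 26.
Difference: 26 − 8.5 = 17.5.

17.50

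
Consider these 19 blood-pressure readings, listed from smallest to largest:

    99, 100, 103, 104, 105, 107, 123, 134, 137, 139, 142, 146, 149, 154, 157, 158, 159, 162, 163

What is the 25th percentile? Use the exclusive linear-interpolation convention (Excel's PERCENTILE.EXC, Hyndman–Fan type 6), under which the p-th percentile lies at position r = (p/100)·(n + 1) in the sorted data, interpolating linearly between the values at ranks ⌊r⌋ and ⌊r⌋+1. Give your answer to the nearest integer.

n = 19.
r = (25/100)·(19 + 1) = 5.
r is an integer, so P25 is the value at rank 5: 105.

105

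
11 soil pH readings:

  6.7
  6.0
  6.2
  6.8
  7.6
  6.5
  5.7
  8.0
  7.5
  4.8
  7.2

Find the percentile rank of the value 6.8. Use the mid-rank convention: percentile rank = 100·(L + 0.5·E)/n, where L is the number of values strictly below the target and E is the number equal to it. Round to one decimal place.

59.1

Sorted: 4.8, 5.7, 6.0, 6.2, 6.5, 6.7, 6.8, 7.2, 7.5, 7.6, 8.0.
Count below 6.8: L = 6; count equal: E = 1; n = 11.
Percentile rank = 100·(6 + 0.5·1)/11 = 100·6.5/11 = 59.09.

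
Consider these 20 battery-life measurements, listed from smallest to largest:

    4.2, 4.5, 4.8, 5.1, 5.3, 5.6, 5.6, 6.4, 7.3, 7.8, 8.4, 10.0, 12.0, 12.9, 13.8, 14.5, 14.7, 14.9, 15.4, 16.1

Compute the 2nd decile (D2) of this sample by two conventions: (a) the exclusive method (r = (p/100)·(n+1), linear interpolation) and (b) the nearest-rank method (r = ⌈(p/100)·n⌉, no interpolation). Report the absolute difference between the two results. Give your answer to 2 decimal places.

n = 20.
(a) r = 4.2; between ranks 4 (5.1) and 5 (5.3): 5.14.
(b) the nearest-rank method: rank 4 → 5.1.
|5.14 − 5.1| = 0.04.

0.04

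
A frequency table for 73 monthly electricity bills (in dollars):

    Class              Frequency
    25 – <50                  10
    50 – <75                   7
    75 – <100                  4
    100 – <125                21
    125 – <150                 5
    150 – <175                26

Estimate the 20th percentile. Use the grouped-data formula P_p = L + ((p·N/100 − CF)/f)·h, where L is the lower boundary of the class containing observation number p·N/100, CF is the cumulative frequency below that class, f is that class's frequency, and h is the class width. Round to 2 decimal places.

66.43

N = 73; target position k = 20/100 · 73 = 14.6.
Cumulative frequencies: 10, 17, 21, 42, 47, 73.
Observation 14.6 falls in the class 50 – <75.
L = 50, CF = 10, f = 7, h = 25.
P20 = 50 + ((14.6 − 10)/7)·25 = 50 + 16.4286 = 66.4286.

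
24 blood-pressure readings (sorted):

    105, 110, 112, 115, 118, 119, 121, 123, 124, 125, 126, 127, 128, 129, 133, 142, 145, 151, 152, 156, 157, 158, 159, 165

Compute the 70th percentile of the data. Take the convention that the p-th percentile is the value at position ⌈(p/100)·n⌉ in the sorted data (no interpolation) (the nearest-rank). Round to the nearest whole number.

n = 24.
Position = ⌈70/100 · 24⌉ = ⌈16.8⌉ = 17.
The value at rank 17 is 145.

145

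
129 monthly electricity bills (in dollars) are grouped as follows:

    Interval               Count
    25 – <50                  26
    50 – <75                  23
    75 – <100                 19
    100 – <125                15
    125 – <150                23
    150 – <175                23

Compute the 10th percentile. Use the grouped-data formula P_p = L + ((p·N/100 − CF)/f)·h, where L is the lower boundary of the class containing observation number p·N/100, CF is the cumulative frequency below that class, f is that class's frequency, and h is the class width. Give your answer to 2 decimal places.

N = 129; target position k = 10/100 · 129 = 12.9.
Cumulative frequencies: 26, 49, 68, 83, 106, 129.
Observation 12.9 falls in the class 25 – <50.
L = 25, CF = 0, f = 26, h = 25.
P10 = 25 + ((12.9 − 0)/26)·25 = 25 + 12.4038 = 37.4038.

37.40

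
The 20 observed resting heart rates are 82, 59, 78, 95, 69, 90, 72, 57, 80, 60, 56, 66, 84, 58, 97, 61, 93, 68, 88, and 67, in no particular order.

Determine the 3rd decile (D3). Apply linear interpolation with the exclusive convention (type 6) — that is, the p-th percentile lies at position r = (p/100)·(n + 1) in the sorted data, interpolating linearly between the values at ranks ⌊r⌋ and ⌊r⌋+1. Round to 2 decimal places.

62.50

Sorted: 56, 57, 58, 59, 60, 61, 66, 67, 68, 69, 72, 78, 80, 82, 84, 88, 90, 93, 95, 97.
n = 20.
r = (30/100)·(20 + 1) = 6.3.
Rank 6 is 61 and rank 7 is 66.
Interpolate: 61 + 0.3·(66 − 61) = 61 + 0.3·5 = 62.5.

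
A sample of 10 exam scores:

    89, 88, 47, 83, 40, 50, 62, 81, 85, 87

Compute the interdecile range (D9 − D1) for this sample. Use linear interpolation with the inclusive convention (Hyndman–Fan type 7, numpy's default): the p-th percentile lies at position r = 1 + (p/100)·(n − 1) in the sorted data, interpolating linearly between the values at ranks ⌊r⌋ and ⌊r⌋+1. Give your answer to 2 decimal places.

Sorted: 40, 47, 50, 62, 81, 83, 85, 87, 88, 89.
n = 10.
P10: r = 1.9; ranks 1–2 are 40, 47; interpolating gives 46.3.
P90: r = 9.1; ranks 9–10 are 88, 89; interpolating gives 88.1.
Difference: 88.1 − 46.3 = 41.8.

41.80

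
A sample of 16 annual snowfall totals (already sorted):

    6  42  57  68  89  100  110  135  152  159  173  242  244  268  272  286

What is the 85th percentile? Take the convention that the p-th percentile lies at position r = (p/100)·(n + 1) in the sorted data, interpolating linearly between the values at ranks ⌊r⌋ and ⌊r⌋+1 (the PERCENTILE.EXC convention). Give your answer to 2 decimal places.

n = 16.
r = (85/100)·(16 + 1) = 14.45.
Rank 14 is 268 and rank 15 is 272.
Interpolate: 268 + 0.45·(272 − 268) = 268 + 0.45·4 = 269.8.

269.80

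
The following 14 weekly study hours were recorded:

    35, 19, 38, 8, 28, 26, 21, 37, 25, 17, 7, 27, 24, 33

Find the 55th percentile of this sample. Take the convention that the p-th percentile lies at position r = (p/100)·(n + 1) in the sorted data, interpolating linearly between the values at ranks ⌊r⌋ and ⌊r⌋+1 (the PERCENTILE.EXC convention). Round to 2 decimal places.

Sorted: 7, 8, 17, 19, 21, 24, 25, 26, 27, 28, 33, 35, 37, 38.
n = 14.
r = (55/100)·(14 + 1) = 8.25.
Rank 8 is 26 and rank 9 is 27.
Interpolate: 26 + 0.25·(27 − 26) = 26 + 0.25·1 = 26.25.

26.25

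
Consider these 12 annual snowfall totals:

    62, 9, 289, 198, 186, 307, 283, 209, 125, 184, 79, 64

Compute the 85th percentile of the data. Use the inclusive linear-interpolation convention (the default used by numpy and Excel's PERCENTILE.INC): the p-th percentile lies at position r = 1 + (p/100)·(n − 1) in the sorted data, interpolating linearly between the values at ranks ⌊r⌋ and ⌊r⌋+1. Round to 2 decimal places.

285.10

Sorted: 9, 62, 64, 79, 125, 184, 186, 198, 209, 283, 289, 307.
n = 12.
r = 1 + (85/100)·(12 − 1) = 1 + 9.35 = 10.35.
Rank 10 is 283 and rank 11 is 289.
Interpolate: 283 + 0.35·(289 − 283) = 283 + 0.35·6 = 285.1.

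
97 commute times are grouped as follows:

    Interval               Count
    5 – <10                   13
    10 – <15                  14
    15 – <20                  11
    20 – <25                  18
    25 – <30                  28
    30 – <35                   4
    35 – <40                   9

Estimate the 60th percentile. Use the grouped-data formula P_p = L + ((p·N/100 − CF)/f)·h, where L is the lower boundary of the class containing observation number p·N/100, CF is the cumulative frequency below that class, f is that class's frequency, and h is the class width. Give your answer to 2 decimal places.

N = 97; target position k = 60/100 · 97 = 58.2.
Cumulative frequencies: 13, 27, 38, 56, 84, 88, 97.
Observation 58.2 falls in the class 25 – <30.
L = 25, CF = 56, f = 28, h = 5.
P60 = 25 + ((58.2 − 56)/28)·5 = 25 + 0.392857 = 25.3929.

25.39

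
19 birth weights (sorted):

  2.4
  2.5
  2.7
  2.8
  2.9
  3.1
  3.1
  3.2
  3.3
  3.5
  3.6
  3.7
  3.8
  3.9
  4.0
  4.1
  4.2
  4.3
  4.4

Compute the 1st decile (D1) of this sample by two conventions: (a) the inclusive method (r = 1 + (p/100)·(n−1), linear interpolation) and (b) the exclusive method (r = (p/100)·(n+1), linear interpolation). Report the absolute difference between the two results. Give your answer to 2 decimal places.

0.16

n = 19.
(a) r = 2.8; between ranks 2 (2.5) and 3 (2.7): 2.66.
(b) r = 2 → value at rank 2 = 2.5.
|2.66 − 2.5| = 0.16.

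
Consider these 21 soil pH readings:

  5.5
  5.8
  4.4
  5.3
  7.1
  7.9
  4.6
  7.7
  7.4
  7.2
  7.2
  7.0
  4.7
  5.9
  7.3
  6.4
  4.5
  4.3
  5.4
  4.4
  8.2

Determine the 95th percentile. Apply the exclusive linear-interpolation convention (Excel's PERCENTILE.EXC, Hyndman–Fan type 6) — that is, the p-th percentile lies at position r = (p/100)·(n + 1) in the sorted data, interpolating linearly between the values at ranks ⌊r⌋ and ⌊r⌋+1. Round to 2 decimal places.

Sorted: 4.3, 4.4, 4.4, 4.5, 4.6, 4.7, 5.3, 5.4, 5.5, 5.8, 5.9, 6.4, 7.0, 7.1, 7.2, 7.2, 7.3, 7.4, 7.7, 7.9, 8.2.
n = 21.
r = (95/100)·(21 + 1) = 20.9.
Rank 20 is 7.9 and rank 21 is 8.2.
Interpolate: 7.9 + 0.9·(8.2 − 7.9) = 7.9 + 0.9·0.3 = 8.17.

8.17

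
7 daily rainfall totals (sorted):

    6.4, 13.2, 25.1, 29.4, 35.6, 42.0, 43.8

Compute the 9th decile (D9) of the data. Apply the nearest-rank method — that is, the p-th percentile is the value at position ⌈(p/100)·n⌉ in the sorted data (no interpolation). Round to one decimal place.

n = 7.
Position = ⌈90/100 · 7⌉ = ⌈6.3⌉ = 7.
The value at rank 7 is 43.8.

43.8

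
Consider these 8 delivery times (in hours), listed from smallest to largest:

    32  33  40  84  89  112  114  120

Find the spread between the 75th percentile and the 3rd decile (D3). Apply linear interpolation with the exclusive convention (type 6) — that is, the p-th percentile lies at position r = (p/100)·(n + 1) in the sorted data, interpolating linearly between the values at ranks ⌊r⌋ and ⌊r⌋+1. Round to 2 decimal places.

n = 8.
P30: r = 2.7; ranks 2–3 are 33, 40; interpolating gives 37.9.
P75: r = 6.75; ranks 6–7 are 112, 114; interpolating gives 113.5.
Difference: 113.5 − 37.9 = 75.6.

75.60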